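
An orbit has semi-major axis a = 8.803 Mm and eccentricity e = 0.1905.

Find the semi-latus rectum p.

Convert to SI: a = 8.803 Mm = 8.803e+06 m.
p = a (1 − e²).
p = 8.803e+06 · (1 − (0.1905)²) = 8.803e+06 · 0.96371 ≈ 8.484e+06 m = 8.484 Mm.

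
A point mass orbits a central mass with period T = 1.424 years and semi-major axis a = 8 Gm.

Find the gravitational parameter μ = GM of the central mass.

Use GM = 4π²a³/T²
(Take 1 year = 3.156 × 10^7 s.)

Convert to SI: T = 1.424 years = 4.49414e+07 s; a = 8 Gm = 8e+09 m.
GM = 4π² · a³ / T².
GM = 4π² · (8e+09)³ / (4.49414e+07)² m³/s² ≈ 1.001e+16 m³/s² = 1.001 × 10^16 m³/s².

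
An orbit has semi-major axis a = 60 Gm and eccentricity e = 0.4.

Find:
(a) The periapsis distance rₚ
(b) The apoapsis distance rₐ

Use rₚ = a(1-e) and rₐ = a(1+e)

Convert to SI: a = 60 Gm = 6e+10 m.
(a) rₚ = a(1 − e) = 6e+10 · (1 − 0.4) = 6e+10 · 0.6 ≈ 3.6e+10 m = 36 Gm.
(b) rₐ = a(1 + e) = 6e+10 · (1 + 0.4) = 6e+10 · 1.4 ≈ 8.4e+10 m = 84 Gm.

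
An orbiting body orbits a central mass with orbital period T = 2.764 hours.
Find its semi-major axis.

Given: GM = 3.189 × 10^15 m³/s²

Convert to SI: T = 2.764 hours = 9950.4 s.
Invert Kepler's third law: a = (GM · T² / (4π²))^(1/3).
Substituting T = 9950.4 s and GM = 3.189e+15 m³/s²:
a = (3.189e+15 · (9950.4)² / (4π²))^(1/3) m
a ≈ 2e+07 m = 20 Mm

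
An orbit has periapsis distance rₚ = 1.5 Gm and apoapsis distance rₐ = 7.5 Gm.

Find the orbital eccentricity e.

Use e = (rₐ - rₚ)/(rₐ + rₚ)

Convert to SI: rₚ = 1.5 Gm = 1.5e+09 m; rₐ = 7.5 Gm = 7.5e+09 m.
e = (rₐ − rₚ) / (rₐ + rₚ).
e = (7.5e+09 − 1.5e+09) / (7.5e+09 + 1.5e+09) = 6e+09 / 9e+09 ≈ 0.6667.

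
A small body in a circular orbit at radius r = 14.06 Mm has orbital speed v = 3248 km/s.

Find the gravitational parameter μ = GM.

Convert to SI: r = 14.06 Mm = 1.406e+07 m; v = 3248 km/s = 3.248e+06 m/s.
For a circular orbit v² = GM/r, so GM = v² · r.
GM = (3.248e+06)² · 1.406e+07 m³/s² ≈ 1.483e+20 m³/s² = 1.483 × 10^20 m³/s².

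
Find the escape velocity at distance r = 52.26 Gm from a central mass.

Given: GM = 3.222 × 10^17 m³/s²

Convert to SI: r = 52.26 Gm = 5.226e+10 m.
Escape velocity comes from setting total energy to zero: ½v² − GM/r = 0 ⇒ v_esc = √(2GM / r).
v_esc = √(2 · 3.222e+17 / 5.226e+10) m/s ≈ 3512 m/s = 3.512 km/s.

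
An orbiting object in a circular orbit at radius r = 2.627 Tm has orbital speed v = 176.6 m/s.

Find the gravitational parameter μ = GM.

Convert to SI: r = 2.627 Tm = 2.627e+12 m.
For a circular orbit v² = GM/r, so GM = v² · r.
GM = (176.6)² · 2.627e+12 m³/s² ≈ 8.193e+16 m³/s² = 8.193 × 10^16 m³/s².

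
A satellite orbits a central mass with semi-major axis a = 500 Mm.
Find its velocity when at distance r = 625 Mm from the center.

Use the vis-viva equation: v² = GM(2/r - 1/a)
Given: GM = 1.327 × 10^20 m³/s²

Convert to SI: a = 500 Mm = 5e+08 m; r = 625 Mm = 6.25e+08 m.
Vis-viva: v = √(GM · (2/r − 1/a)).
2/r − 1/a = 2/6.25e+08 − 1/5e+08 = 1.2e-09 m⁻¹.
v = √(1.327e+20 · 1.2e-09) m/s ≈ 3.99e+05 m/s = 399 km/s.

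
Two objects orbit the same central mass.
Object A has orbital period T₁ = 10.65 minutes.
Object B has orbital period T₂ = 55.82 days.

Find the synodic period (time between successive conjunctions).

Convert to SI: T₁ = 10.65 minutes = 639 s; T₂ = 55.82 days = 4.82285e+06 s.
T_syn = |T₁ · T₂ / (T₁ − T₂)|.
T_syn = |639 · 4.82285e+06 / (639 − 4.82285e+06)| s ≈ 639.1 s = 10.65 minutes.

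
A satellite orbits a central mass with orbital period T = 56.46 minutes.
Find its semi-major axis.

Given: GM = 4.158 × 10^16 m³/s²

Convert to SI: T = 56.46 minutes = 3387.6 s.
Invert Kepler's third law: a = (GM · T² / (4π²))^(1/3).
Substituting T = 3387.6 s and GM = 4.158e+16 m³/s²:
a = (4.158e+16 · (3387.6)² / (4π²))^(1/3) m
a ≈ 2.295e+07 m = 22.95 Mm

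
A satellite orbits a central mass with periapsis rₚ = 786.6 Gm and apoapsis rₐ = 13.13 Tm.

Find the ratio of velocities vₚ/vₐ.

Convert to SI: rₚ = 786.6 Gm = 7.866e+11 m; rₐ = 13.13 Tm = 1.313e+13 m.
Conservation of angular momentum gives rₚvₚ = rₐvₐ, so vₚ/vₐ = rₐ/rₚ.
vₚ/vₐ = 1.313e+13 / 7.866e+11 ≈ 16.69.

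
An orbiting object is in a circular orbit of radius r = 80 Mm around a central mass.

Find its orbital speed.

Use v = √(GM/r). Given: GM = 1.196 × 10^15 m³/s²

Convert to SI: r = 80 Mm = 8e+07 m.
For a circular orbit, gravity supplies the centripetal force, so v = √(GM / r).
v = √(1.196e+15 / 8e+07) m/s ≈ 3867 m/s = 3.867 km/s.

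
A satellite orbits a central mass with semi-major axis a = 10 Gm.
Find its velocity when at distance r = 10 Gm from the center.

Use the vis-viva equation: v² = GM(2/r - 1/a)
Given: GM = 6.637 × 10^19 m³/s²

Convert to SI: a = 10 Gm = 1e+10 m; r = 10 Gm = 1e+10 m.
Vis-viva: v = √(GM · (2/r − 1/a)).
2/r − 1/a = 2/1e+10 − 1/1e+10 = 1e-10 m⁻¹.
v = √(6.637e+19 · 1e-10) m/s ≈ 8.147e+04 m/s = 81.47 km/s.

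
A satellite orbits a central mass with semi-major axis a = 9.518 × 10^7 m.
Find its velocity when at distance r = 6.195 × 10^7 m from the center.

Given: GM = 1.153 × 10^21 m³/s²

Vis-viva: v = √(GM · (2/r − 1/a)).
2/r − 1/a = 2/6.195e+07 − 1/9.518e+07 = 2.17777e-08 m⁻¹.
v = √(1.153e+21 · 2.17777e-08) m/s ≈ 5.011e+06 m/s = 5011 km/s.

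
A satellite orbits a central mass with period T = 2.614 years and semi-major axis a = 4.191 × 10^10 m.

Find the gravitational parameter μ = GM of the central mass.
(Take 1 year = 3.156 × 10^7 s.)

Convert to SI: T = 2.614 years = 8.24978e+07 s.
GM = 4π² · a³ / T².
GM = 4π² · (4.191e+10)³ / (8.24978e+07)² m³/s² ≈ 4.27e+17 m³/s² = 4.27 × 10^17 m³/s².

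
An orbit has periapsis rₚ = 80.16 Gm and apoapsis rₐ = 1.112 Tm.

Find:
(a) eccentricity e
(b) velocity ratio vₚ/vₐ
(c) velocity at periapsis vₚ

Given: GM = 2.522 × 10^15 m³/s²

Convert to SI: rₚ = 80.16 Gm = 8.016e+10 m; rₐ = 1.112 Tm = 1.112e+12 m.
(a) e = (rₐ − rₚ)/(rₐ + rₚ) = (1.112e+12 − 8.016e+10)/(1.112e+12 + 8.016e+10) ≈ 0.8655
(b) Conservation of angular momentum (rₚvₚ = rₐvₐ) gives vₚ/vₐ = rₐ/rₚ = 1.112e+12/8.016e+10 ≈ 13.87
(c) With a = (rₚ + rₐ)/2 = 5.9608e+11 m, vₚ = √(GM (2/rₚ − 1/a)) = √(2.522e+15 · (2/8.016e+10 − 1/5.9608e+11)) m/s ≈ 242.3 m/s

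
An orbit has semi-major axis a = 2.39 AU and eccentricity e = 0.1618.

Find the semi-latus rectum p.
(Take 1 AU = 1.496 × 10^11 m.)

Convert to SI: a = 2.39 AU = 3.57544e+11 m.
p = a (1 − e²).
p = 3.57544e+11 · (1 − (0.1618)²) = 3.57544e+11 · 0.973821 ≈ 3.482e+11 m = 2.327 AU.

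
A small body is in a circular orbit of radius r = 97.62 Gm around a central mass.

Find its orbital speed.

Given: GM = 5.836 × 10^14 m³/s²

Convert to SI: r = 97.62 Gm = 9.762e+10 m.
For a circular orbit, gravity supplies the centripetal force, so v = √(GM / r).
v = √(5.836e+14 / 9.762e+10) m/s ≈ 77.32 m/s = 77.32 m/s.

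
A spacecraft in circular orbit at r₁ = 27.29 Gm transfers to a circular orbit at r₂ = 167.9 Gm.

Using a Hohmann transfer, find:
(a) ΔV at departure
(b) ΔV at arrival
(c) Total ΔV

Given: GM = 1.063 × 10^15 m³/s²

Convert to SI: r₁ = 27.29 Gm = 2.729e+10 m; r₂ = 167.9 Gm = 1.679e+11 m.
Transfer semi-major axis: a_t = (r₁ + r₂)/2 = (2.729e+10 + 1.679e+11)/2 = 9.7595e+10 m.
Circular speeds: v₁ = √(GM/r₁) = 197.363 m/s, v₂ = √(GM/r₂) = 79.5685 m/s.
Transfer speeds (vis-viva v² = GM(2/r − 1/a_t)): v₁ᵗ = 258.867 m/s, v₂ᵗ = 42.0755 m/s.
(a) ΔV₁ = |v₁ᵗ − v₁| ≈ 61.5 m/s = 61.5 m/s.
(b) ΔV₂ = |v₂ − v₂ᵗ| ≈ 37.49 m/s = 37.49 m/s.
(c) ΔV_total = ΔV₁ + ΔV₂ ≈ 99 m/s = 99 m/s.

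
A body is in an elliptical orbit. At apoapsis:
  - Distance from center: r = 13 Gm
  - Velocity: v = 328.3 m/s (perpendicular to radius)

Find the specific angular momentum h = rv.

Convert to SI: r = 13 Gm = 1.3e+10 m.
With v perpendicular to r, h = r · v.
h = 1.3e+10 · 328.3 m²/s ≈ 4.268e+12 m²/s.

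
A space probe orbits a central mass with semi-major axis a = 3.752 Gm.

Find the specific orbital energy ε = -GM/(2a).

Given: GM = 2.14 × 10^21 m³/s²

Convert to SI: a = 3.752 Gm = 3.752e+09 m.
ε = −GM / (2a).
ε = −2.14e+21 / (2 · 3.752e+09) J/kg ≈ -2.852e+11 J/kg = -285.2 GJ/kg.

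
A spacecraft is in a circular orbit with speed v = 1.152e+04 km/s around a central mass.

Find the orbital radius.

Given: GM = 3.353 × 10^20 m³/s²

Convert to SI: v = 1.152e+04 km/s = 1.152e+07 m/s.
For a circular orbit, v² = GM / r, so r = GM / v².
r = 3.353e+20 / (1.152e+07)² m ≈ 2.527e+06 m = 2.527 Mm.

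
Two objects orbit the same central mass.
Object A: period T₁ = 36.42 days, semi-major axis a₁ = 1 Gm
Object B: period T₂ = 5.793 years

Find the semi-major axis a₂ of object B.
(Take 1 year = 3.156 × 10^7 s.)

Convert to SI: T₁ = 36.42 days = 3.14669e+06 s; a₁ = 1 Gm = 1e+09 m; T₂ = 5.793 years = 1.82827e+08 s.
Kepler's third law: (T₁/T₂)² = (a₁/a₂)³ ⇒ a₂ = a₁ · (T₂/T₁)^(2/3).
T₂/T₁ = 1.82827e+08 / 3.14669e+06 = 58.1014.
a₂ = 1e+09 · (58.1014)^(2/3) m ≈ 1.5e+10 m = 15 Gm.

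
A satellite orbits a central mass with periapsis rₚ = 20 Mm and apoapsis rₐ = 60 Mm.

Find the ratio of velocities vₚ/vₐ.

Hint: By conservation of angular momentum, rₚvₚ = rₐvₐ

Convert to SI: rₚ = 20 Mm = 2e+07 m; rₐ = 60 Mm = 6e+07 m.
Conservation of angular momentum gives rₚvₚ = rₐvₐ, so vₚ/vₐ = rₐ/rₚ.
vₚ/vₐ = 6e+07 / 2e+07 ≈ 3.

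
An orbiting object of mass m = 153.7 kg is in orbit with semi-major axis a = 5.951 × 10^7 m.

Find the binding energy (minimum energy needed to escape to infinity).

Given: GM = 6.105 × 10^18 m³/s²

Total orbital energy is E = −GMm/(2a); binding energy is E_bind = −E = GMm/(2a).
E_bind = 6.105e+18 · 153.7 / (2 · 5.951e+07) J ≈ 7.884e+12 J = 7.884 TJ.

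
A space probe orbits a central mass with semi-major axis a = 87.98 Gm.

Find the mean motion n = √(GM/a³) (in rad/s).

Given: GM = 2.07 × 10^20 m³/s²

Convert to SI: a = 87.98 Gm = 8.798e+10 m.
n = √(GM / a³).
n = √(2.07e+20 / (8.798e+10)³) rad/s ≈ 5.513e-07 rad/s.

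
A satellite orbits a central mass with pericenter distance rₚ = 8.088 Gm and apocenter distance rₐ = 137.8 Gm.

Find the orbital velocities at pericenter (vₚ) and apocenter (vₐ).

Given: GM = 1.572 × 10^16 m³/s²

Convert to SI: rₚ = 8.088 Gm = 8.088e+09 m; rₐ = 137.8 Gm = 1.378e+11 m.
Use the vis-viva equation v² = GM(2/r − 1/a) with a = (rₚ + rₐ)/2 = (8.088e+09 + 1.378e+11)/2 = 7.2944e+10 m.
vₚ = √(GM · (2/rₚ − 1/a)) = √(1.572e+16 · (2/8.088e+09 − 1/7.2944e+10)) m/s ≈ 1916 m/s = 1.916 km/s.
vₐ = √(GM · (2/rₐ − 1/a)) = √(1.572e+16 · (2/1.378e+11 − 1/7.2944e+10)) m/s ≈ 112.5 m/s = 112.5 m/s.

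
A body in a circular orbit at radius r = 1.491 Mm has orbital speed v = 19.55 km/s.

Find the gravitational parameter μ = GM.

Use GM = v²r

Convert to SI: r = 1.491 Mm = 1.491e+06 m; v = 19.55 km/s = 19550 m/s.
For a circular orbit v² = GM/r, so GM = v² · r.
GM = (19550)² · 1.491e+06 m³/s² ≈ 5.699e+14 m³/s² = 5.699 × 10^14 m³/s².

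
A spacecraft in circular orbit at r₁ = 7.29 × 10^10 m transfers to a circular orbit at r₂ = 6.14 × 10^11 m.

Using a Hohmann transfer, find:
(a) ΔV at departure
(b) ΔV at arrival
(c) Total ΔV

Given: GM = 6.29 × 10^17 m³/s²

Transfer semi-major axis: a_t = (r₁ + r₂)/2 = (7.29e+10 + 6.14e+11)/2 = 3.4345e+11 m.
Circular speeds: v₁ = √(GM/r₁) = 2937.39 m/s, v₂ = √(GM/r₂) = 1012.14 m/s.
Transfer speeds (vis-viva v² = GM(2/r − 1/a_t)): v₁ᵗ = 3927.48 m/s, v₂ᵗ = 466.308 m/s.
(a) ΔV₁ = |v₁ᵗ − v₁| ≈ 990.1 m/s = 990.1 m/s.
(b) ΔV₂ = |v₂ − v₂ᵗ| ≈ 545.8 m/s = 545.8 m/s.
(c) ΔV_total = ΔV₁ + ΔV₂ ≈ 1536 m/s = 1.536 km/s.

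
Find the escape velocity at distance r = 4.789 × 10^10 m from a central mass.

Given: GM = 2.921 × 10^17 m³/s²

Escape velocity comes from setting total energy to zero: ½v² − GM/r = 0 ⇒ v_esc = √(2GM / r).
v_esc = √(2 · 2.921e+17 / 4.789e+10) m/s ≈ 3493 m/s = 3.493 km/s.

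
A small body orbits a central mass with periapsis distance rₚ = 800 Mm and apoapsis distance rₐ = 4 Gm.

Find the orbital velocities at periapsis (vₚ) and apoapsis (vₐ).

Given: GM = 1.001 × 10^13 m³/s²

Convert to SI: rₚ = 800 Mm = 8e+08 m; rₐ = 4 Gm = 4e+09 m.
Use the vis-viva equation v² = GM(2/r − 1/a) with a = (rₚ + rₐ)/2 = (8e+08 + 4e+09)/2 = 2.4e+09 m.
vₚ = √(GM · (2/rₚ − 1/a)) = √(1.001e+13 · (2/8e+08 − 1/2.4e+09)) m/s ≈ 144.4 m/s = 144.4 m/s.
vₐ = √(GM · (2/rₐ − 1/a)) = √(1.001e+13 · (2/4e+09 − 1/2.4e+09)) m/s ≈ 28.88 m/s = 28.88 m/s.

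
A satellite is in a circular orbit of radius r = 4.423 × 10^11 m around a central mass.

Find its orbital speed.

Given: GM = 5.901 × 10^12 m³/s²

For a circular orbit, gravity supplies the centripetal force, so v = √(GM / r).
v = √(5.901e+12 / 4.423e+11) m/s ≈ 3.653 m/s = 3.653 m/s.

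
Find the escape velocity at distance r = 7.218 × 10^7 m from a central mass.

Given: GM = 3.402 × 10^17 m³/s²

Escape velocity comes from setting total energy to zero: ½v² − GM/r = 0 ⇒ v_esc = √(2GM / r).
v_esc = √(2 · 3.402e+17 / 7.218e+07) m/s ≈ 9.709e+04 m/s = 97.09 km/s.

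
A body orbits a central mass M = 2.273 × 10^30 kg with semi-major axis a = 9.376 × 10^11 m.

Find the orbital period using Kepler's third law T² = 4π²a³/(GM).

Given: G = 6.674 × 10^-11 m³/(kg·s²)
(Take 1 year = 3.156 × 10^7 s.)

GM = G · M = 6.674e-11 · 2.273e+30 = 1.517e+20 m³/s².
Kepler's third law: T = 2π √(a³ / GM).
Substituting a = 9.376e+11 m and GM = 1.517e+20 m³/s²:
T = 2π √((9.376e+11)³ / 1.517e+20) s
T ≈ 4.631e+08 s = 14.67 years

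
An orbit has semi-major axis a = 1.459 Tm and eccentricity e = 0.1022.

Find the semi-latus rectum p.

Convert to SI: a = 1.459 Tm = 1.459e+12 m.
p = a (1 − e²).
p = 1.459e+12 · (1 − (0.1022)²) = 1.459e+12 · 0.989555 ≈ 1.444e+12 m = 1.444 Tm.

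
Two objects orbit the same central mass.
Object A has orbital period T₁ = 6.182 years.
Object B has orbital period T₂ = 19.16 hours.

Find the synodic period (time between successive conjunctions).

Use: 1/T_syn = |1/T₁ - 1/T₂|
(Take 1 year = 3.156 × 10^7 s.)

Convert to SI: T₁ = 6.182 years = 1.95104e+08 s; T₂ = 19.16 hours = 68976 s.
T_syn = |T₁ · T₂ / (T₁ − T₂)|.
T_syn = |1.95104e+08 · 68976 / (1.95104e+08 − 68976)| s ≈ 6.9e+04 s = 19.17 hours.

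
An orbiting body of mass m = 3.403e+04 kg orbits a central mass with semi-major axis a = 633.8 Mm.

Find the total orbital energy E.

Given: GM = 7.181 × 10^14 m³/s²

Convert to SI: a = 633.8 Mm = 6.338e+08 m.
E = −GMm / (2a).
E = −7.181e+14 · 3.403e+04 / (2 · 6.338e+08) J ≈ -1.928e+10 J = -19.28 GJ.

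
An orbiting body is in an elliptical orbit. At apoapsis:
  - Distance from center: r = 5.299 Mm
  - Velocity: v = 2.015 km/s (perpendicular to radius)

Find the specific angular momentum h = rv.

Convert to SI: r = 5.299 Mm = 5.299e+06 m; v = 2.015 km/s = 2015 m/s.
With v perpendicular to r, h = r · v.
h = 5.299e+06 · 2015 m²/s ≈ 1.068e+10 m²/s.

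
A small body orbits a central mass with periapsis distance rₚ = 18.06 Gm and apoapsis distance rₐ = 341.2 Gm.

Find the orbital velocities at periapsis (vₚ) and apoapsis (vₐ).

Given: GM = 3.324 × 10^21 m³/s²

Convert to SI: rₚ = 18.06 Gm = 1.806e+10 m; rₐ = 341.2 Gm = 3.412e+11 m.
Use the vis-viva equation v² = GM(2/r − 1/a) with a = (rₚ + rₐ)/2 = (1.806e+10 + 3.412e+11)/2 = 1.7963e+11 m.
vₚ = √(GM · (2/rₚ − 1/a)) = √(3.324e+21 · (2/1.806e+10 − 1/1.7963e+11)) m/s ≈ 5.913e+05 m/s = 591.3 km/s.
vₐ = √(GM · (2/rₐ − 1/a)) = √(3.324e+21 · (2/3.412e+11 − 1/1.7963e+11)) m/s ≈ 3.13e+04 m/s = 31.3 km/s.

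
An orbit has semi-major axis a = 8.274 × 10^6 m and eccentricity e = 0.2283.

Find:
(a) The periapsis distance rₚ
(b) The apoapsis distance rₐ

(a) rₚ = a(1 − e) = 8.274e+06 · (1 − 0.2283) = 8.274e+06 · 0.7717 ≈ 6.385e+06 m = 6.385 × 10^6 m.
(b) rₐ = a(1 + e) = 8.274e+06 · (1 + 0.2283) = 8.274e+06 · 1.2283 ≈ 1.016e+07 m = 1.016 × 10^7 m.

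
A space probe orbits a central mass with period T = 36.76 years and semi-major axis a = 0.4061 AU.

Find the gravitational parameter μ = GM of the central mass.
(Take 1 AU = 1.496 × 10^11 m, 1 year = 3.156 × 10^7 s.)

Convert to SI: T = 36.76 years = 1.16015e+09 s; a = 0.4061 AU = 6.07526e+10 m.
GM = 4π² · a³ / T².
GM = 4π² · (6.07526e+10)³ / (1.16015e+09)² m³/s² ≈ 6.577e+15 m³/s² = 6.577 × 10^15 m³/s².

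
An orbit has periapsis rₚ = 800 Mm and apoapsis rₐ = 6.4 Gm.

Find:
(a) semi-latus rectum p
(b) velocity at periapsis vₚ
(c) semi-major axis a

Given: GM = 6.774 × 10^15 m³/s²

Convert to SI: rₚ = 800 Mm = 8e+08 m; rₐ = 6.4 Gm = 6.4e+09 m.
(a) From a = (rₚ + rₐ)/2 = 3.6e+09 m and e = (rₐ − rₚ)/(rₐ + rₚ) = 0.777778, p = a(1 − e²) = 3.6e+09 · (1 − (0.777778)²) ≈ 1.422e+09 m
(b) With a = (rₚ + rₐ)/2 = 3.6e+09 m, vₚ = √(GM (2/rₚ − 1/a)) = √(6.774e+15 · (2/8e+08 − 1/3.6e+09)) m/s ≈ 3880 m/s
(c) a = (rₚ + rₐ)/2 = (8e+08 + 6.4e+09)/2 ≈ 3.6e+09 m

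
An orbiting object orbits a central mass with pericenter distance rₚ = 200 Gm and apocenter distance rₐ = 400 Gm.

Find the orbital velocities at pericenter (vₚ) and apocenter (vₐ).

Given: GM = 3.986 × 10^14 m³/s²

Convert to SI: rₚ = 200 Gm = 2e+11 m; rₐ = 400 Gm = 4e+11 m.
Use the vis-viva equation v² = GM(2/r − 1/a) with a = (rₚ + rₐ)/2 = (2e+11 + 4e+11)/2 = 3e+11 m.
vₚ = √(GM · (2/rₚ − 1/a)) = √(3.986e+14 · (2/2e+11 − 1/3e+11)) m/s ≈ 51.55 m/s = 51.55 m/s.
vₐ = √(GM · (2/rₐ − 1/a)) = √(3.986e+14 · (2/4e+11 − 1/3e+11)) m/s ≈ 25.77 m/s = 25.77 m/s.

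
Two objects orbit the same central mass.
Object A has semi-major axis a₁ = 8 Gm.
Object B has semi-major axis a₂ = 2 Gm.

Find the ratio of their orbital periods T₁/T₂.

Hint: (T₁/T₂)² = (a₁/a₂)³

Convert to SI: a₁ = 8 Gm = 8e+09 m; a₂ = 2 Gm = 2e+09 m.
From Kepler's third law, (T₁/T₂)² = (a₁/a₂)³, so T₁/T₂ = (a₁/a₂)^(3/2).
a₁/a₂ = 8e+09 / 2e+09 = 4.
T₁/T₂ = (4)^(3/2) ≈ 8.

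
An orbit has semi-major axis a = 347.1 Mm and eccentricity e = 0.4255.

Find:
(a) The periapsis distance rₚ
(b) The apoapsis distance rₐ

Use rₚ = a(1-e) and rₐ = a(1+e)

Convert to SI: a = 347.1 Mm = 3.471e+08 m.
(a) rₚ = a(1 − e) = 3.471e+08 · (1 − 0.4255) = 3.471e+08 · 0.5745 ≈ 1.994e+08 m = 199.4 Mm.
(b) rₐ = a(1 + e) = 3.471e+08 · (1 + 0.4255) = 3.471e+08 · 1.4255 ≈ 4.948e+08 m = 494.8 Mm.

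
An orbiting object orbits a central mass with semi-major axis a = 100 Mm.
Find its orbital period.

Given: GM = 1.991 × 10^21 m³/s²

Convert to SI: a = 100 Mm = 1e+08 m.
Kepler's third law: T = 2π √(a³ / GM).
Substituting a = 1e+08 m and GM = 1.991e+21 m³/s²:
T = 2π √((1e+08)³ / 1.991e+21) s
T ≈ 140.8 s = 2.347 minutes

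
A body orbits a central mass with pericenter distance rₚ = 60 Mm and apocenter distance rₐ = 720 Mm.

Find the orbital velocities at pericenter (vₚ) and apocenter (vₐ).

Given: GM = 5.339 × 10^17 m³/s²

Convert to SI: rₚ = 60 Mm = 6e+07 m; rₐ = 720 Mm = 7.2e+08 m.
Use the vis-viva equation v² = GM(2/r − 1/a) with a = (rₚ + rₐ)/2 = (6e+07 + 7.2e+08)/2 = 3.9e+08 m.
vₚ = √(GM · (2/rₚ − 1/a)) = √(5.339e+17 · (2/6e+07 − 1/3.9e+08)) m/s ≈ 1.282e+05 m/s = 128.2 km/s.
vₐ = √(GM · (2/rₐ − 1/a)) = √(5.339e+17 · (2/7.2e+08 − 1/3.9e+08)) m/s ≈ 1.068e+04 m/s = 10.68 km/s.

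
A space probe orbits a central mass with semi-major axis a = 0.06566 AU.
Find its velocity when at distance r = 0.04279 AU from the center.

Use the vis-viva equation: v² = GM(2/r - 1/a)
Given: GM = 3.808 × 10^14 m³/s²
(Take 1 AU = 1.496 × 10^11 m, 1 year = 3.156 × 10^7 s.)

Convert to SI: a = 0.06566 AU = 9.82274e+09 m; r = 0.04279 AU = 6.40138e+09 m.
Vis-viva: v = √(GM · (2/r − 1/a)).
2/r − 1/a = 2/6.40138e+09 − 1/9.82274e+09 = 2.10628e-10 m⁻¹.
v = √(3.808e+14 · 2.10628e-10) m/s ≈ 283.2 m/s = 0.05975 AU/year.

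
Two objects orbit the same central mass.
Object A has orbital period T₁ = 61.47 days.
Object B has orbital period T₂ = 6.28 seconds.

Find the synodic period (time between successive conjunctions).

Convert to SI: T₁ = 61.47 days = 5.31101e+06 s.
T_syn = |T₁ · T₂ / (T₁ − T₂)|.
T_syn = |5.31101e+06 · 6.28 / (5.31101e+06 − 6.28)| s ≈ 6.28 s = 6.28 seconds.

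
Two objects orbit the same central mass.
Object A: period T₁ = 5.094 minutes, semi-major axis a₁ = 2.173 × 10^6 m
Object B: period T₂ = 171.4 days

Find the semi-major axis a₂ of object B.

Convert to SI: T₁ = 5.094 minutes = 305.64 s; T₂ = 171.4 days = 1.4809e+07 s.
Kepler's third law: (T₁/T₂)² = (a₁/a₂)³ ⇒ a₂ = a₁ · (T₂/T₁)^(2/3).
T₂/T₁ = 1.4809e+07 / 305.64 = 48452.3.
a₂ = 2.173e+06 · (48452.3)^(2/3) m ≈ 2.888e+09 m = 2.888 × 10^9 m.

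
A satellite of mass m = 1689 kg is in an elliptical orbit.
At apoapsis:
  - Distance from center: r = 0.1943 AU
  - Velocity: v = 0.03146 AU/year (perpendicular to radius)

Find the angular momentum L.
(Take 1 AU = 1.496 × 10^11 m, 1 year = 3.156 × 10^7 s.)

Convert to SI: r = 0.1943 AU = 2.90673e+10 m; v = 0.03146 AU/year = 149.126 m/s.
Since v is perpendicular to r, L = m · v · r.
L = 1689 · 149.126 · 2.90673e+10 kg·m²/s ≈ 7.321e+15 kg·m²/s.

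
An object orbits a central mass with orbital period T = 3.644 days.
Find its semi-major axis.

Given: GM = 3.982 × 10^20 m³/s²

Convert to SI: T = 3.644 days = 314842 s.
Invert Kepler's third law: a = (GM · T² / (4π²))^(1/3).
Substituting T = 314842 s and GM = 3.982e+20 m³/s²:
a = (3.982e+20 · (314842)² / (4π²))^(1/3) m
a ≈ 9.999e+09 m = 9.999 Gm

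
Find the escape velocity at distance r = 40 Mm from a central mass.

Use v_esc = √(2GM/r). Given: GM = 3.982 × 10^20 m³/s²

Convert to SI: r = 40 Mm = 4e+07 m.
Escape velocity comes from setting total energy to zero: ½v² − GM/r = 0 ⇒ v_esc = √(2GM / r).
v_esc = √(2 · 3.982e+20 / 4e+07) m/s ≈ 4.462e+06 m/s = 4462 km/s.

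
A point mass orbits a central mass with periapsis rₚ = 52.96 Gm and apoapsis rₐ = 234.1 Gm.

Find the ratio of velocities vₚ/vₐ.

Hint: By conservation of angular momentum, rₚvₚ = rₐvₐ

Convert to SI: rₚ = 52.96 Gm = 5.296e+10 m; rₐ = 234.1 Gm = 2.341e+11 m.
Conservation of angular momentum gives rₚvₚ = rₐvₐ, so vₚ/vₐ = rₐ/rₚ.
vₚ/vₐ = 2.341e+11 / 5.296e+10 ≈ 4.42.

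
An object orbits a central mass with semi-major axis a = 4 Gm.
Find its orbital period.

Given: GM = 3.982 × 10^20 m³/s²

Convert to SI: a = 4 Gm = 4e+09 m.
Kepler's third law: T = 2π √(a³ / GM).
Substituting a = 4e+09 m and GM = 3.982e+20 m³/s²:
T = 2π √((4e+09)³ / 3.982e+20) s
T ≈ 7.966e+04 s = 22.13 hours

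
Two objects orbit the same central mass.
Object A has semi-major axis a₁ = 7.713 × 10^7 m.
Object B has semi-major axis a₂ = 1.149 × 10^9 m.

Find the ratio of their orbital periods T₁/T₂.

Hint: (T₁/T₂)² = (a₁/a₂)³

From Kepler's third law, (T₁/T₂)² = (a₁/a₂)³, so T₁/T₂ = (a₁/a₂)^(3/2).
a₁/a₂ = 7.713e+07 / 1.149e+09 = 0.0671279.
T₁/T₂ = (0.0671279)^(3/2) ≈ 0.01739.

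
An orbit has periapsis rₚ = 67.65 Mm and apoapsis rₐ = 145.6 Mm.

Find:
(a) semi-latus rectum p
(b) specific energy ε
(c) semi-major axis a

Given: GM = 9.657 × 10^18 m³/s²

Convert to SI: rₚ = 67.65 Mm = 6.765e+07 m; rₐ = 145.6 Mm = 1.456e+08 m.
(a) From a = (rₚ + rₐ)/2 = 1.06625e+08 m and e = (rₐ − rₚ)/(rₐ + rₚ) = 0.365533, p = a(1 − e²) = 1.06625e+08 · (1 − (0.365533)²) ≈ 9.238e+07 m
(b) With a = (rₚ + rₐ)/2 = 1.06625e+08 m, ε = −GM/(2a) = −9.657e+18/(2 · 1.06625e+08) J/kg ≈ -4.528e+10 J/kg
(c) a = (rₚ + rₐ)/2 = (6.765e+07 + 1.456e+08)/2 ≈ 1.066e+08 m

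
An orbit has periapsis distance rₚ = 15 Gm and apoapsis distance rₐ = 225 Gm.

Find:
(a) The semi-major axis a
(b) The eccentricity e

Convert to SI: rₚ = 15 Gm = 1.5e+10 m; rₐ = 225 Gm = 2.25e+11 m.
(a) a = (rₚ + rₐ) / 2 = (1.5e+10 + 2.25e+11) / 2 ≈ 1.2e+11 m = 120 Gm.
(b) e = (rₐ − rₚ) / (rₐ + rₚ) = (2.25e+11 − 1.5e+10) / (2.25e+11 + 1.5e+10) ≈ 0.875.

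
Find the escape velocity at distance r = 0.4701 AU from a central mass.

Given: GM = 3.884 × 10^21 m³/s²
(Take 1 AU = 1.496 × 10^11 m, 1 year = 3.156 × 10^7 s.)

Convert to SI: r = 0.4701 AU = 7.0327e+10 m.
Escape velocity comes from setting total energy to zero: ½v² − GM/r = 0 ⇒ v_esc = √(2GM / r).
v_esc = √(2 · 3.884e+21 / 7.0327e+10) m/s ≈ 3.323e+05 m/s = 70.11 AU/year.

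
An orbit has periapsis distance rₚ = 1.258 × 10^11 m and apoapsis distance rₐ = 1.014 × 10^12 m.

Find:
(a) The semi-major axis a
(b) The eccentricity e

(a) a = (rₚ + rₐ) / 2 = (1.258e+11 + 1.014e+12) / 2 ≈ 5.699e+11 m = 5.699 × 10^11 m.
(b) e = (rₐ − rₚ) / (rₐ + rₚ) = (1.014e+12 − 1.258e+11) / (1.014e+12 + 1.258e+11) ≈ 0.7793.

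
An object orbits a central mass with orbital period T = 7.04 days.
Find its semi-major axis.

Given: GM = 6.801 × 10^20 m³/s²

Convert to SI: T = 7.04 days = 608256 s.
Invert Kepler's third law: a = (GM · T² / (4π²))^(1/3).
Substituting T = 608256 s and GM = 6.801e+20 m³/s²:
a = (6.801e+20 · (608256)² / (4π²))^(1/3) m
a ≈ 1.854e+10 m = 1.854 × 10^10 m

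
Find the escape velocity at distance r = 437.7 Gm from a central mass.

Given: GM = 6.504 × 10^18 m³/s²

Convert to SI: r = 437.7 Gm = 4.377e+11 m.
Escape velocity comes from setting total energy to zero: ½v² − GM/r = 0 ⇒ v_esc = √(2GM / r).
v_esc = √(2 · 6.504e+18 / 4.377e+11) m/s ≈ 5452 m/s = 5.452 km/s.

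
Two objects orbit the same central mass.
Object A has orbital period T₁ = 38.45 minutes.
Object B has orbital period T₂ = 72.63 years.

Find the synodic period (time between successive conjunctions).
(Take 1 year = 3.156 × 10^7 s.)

Convert to SI: T₁ = 38.45 minutes = 2307 s; T₂ = 72.63 years = 2.2922e+09 s.
T_syn = |T₁ · T₂ / (T₁ − T₂)|.
T_syn = |2307 · 2.2922e+09 / (2307 − 2.2922e+09)| s ≈ 2307 s = 38.45 minutes.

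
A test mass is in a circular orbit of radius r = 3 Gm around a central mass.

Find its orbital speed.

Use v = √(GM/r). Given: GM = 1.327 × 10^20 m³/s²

Convert to SI: r = 3 Gm = 3e+09 m.
For a circular orbit, gravity supplies the centripetal force, so v = √(GM / r).
v = √(1.327e+20 / 3e+09) m/s ≈ 2.103e+05 m/s = 210.3 km/s.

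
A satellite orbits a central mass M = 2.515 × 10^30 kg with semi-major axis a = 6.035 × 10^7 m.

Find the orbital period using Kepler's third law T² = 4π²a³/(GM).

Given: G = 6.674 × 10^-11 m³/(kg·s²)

GM = G · M = 6.674e-11 · 2.515e+30 = 1.67851e+20 m³/s².
Kepler's third law: T = 2π √(a³ / GM).
Substituting a = 6.035e+07 m and GM = 1.67851e+20 m³/s²:
T = 2π √((6.035e+07)³ / 1.67851e+20) s
T ≈ 227.4 s = 3.79 minutes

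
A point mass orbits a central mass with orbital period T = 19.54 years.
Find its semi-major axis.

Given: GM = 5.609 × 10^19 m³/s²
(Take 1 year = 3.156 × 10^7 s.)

Convert to SI: T = 19.54 years = 6.16682e+08 s.
Invert Kepler's third law: a = (GM · T² / (4π²))^(1/3).
Substituting T = 6.16682e+08 s and GM = 5.609e+19 m³/s²:
a = (5.609e+19 · (6.16682e+08)² / (4π²))^(1/3) m
a ≈ 8.145e+11 m = 8.145 × 10^11 m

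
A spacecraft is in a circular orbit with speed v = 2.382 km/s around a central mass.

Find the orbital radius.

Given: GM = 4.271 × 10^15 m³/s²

Convert to SI: v = 2.382 km/s = 2382 m/s.
For a circular orbit, v² = GM / r, so r = GM / v².
r = 4.271e+15 / (2382)² m ≈ 7.527e+08 m = 7.527 × 10^8 m.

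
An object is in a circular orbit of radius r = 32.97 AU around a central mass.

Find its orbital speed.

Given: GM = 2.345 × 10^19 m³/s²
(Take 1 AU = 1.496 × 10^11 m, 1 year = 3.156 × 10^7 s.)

Convert to SI: r = 32.97 AU = 4.93231e+12 m.
For a circular orbit, gravity supplies the centripetal force, so v = √(GM / r).
v = √(2.345e+19 / 4.93231e+12) m/s ≈ 2180 m/s = 0.46 AU/year.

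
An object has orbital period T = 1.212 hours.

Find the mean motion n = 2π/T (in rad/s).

Convert to SI: T = 1.212 hours = 4363.2 s.
n = 2π / T.
n = 2π / 4363.2 s ≈ 0.00144 rad/s.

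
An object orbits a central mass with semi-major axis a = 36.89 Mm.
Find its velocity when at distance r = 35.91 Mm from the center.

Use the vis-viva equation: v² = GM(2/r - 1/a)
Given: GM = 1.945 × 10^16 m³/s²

Convert to SI: a = 36.89 Mm = 3.689e+07 m; r = 35.91 Mm = 3.591e+07 m.
Vis-viva: v = √(GM · (2/r − 1/a)).
2/r − 1/a = 2/3.591e+07 − 1/3.689e+07 = 2.85872e-08 m⁻¹.
v = √(1.945e+16 · 2.85872e-08) m/s ≈ 2.358e+04 m/s = 23.58 km/s.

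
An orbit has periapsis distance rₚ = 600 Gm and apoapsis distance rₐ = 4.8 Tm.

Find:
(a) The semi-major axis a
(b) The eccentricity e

Convert to SI: rₚ = 600 Gm = 6e+11 m; rₐ = 4.8 Tm = 4.8e+12 m.
(a) a = (rₚ + rₐ) / 2 = (6e+11 + 4.8e+12) / 2 ≈ 2.7e+12 m = 2.7 Tm.
(b) e = (rₐ − rₚ) / (rₐ + rₚ) = (4.8e+12 − 6e+11) / (4.8e+12 + 6e+11) ≈ 0.7778.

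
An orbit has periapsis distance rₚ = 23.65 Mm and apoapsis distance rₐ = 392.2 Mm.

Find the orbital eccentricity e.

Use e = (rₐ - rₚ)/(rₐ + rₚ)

Convert to SI: rₚ = 23.65 Mm = 2.365e+07 m; rₐ = 392.2 Mm = 3.922e+08 m.
e = (rₐ − rₚ) / (rₐ + rₚ).
e = (3.922e+08 − 2.365e+07) / (3.922e+08 + 2.365e+07) = 3.6855e+08 / 4.1585e+08 ≈ 0.8863.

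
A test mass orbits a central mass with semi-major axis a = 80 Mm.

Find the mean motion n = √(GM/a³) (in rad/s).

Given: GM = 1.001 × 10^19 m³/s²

Convert to SI: a = 80 Mm = 8e+07 m.
n = √(GM / a³).
n = √(1.001e+19 / (8e+07)³) rad/s ≈ 0.004422 rad/s.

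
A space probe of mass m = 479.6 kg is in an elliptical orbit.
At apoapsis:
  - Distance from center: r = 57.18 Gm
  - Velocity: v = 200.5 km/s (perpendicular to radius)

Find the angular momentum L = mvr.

Convert to SI: r = 57.18 Gm = 5.718e+10 m; v = 200.5 km/s = 200500 m/s.
Since v is perpendicular to r, L = m · v · r.
L = 479.6 · 200500 · 5.718e+10 kg·m²/s ≈ 5.498e+18 kg·m²/s.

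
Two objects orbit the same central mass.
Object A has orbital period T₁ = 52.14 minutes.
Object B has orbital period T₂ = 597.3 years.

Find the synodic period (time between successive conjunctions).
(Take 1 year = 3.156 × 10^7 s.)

Convert to SI: T₁ = 52.14 minutes = 3128.4 s; T₂ = 597.3 years = 1.88508e+10 s.
T_syn = |T₁ · T₂ / (T₁ − T₂)|.
T_syn = |3128.4 · 1.88508e+10 / (3128.4 − 1.88508e+10)| s ≈ 3128 s = 52.14 minutes.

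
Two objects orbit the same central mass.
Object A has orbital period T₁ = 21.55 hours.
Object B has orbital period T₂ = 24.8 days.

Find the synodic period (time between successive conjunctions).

Convert to SI: T₁ = 21.55 hours = 77580 s; T₂ = 24.8 days = 2.14272e+06 s.
T_syn = |T₁ · T₂ / (T₁ − T₂)|.
T_syn = |77580 · 2.14272e+06 / (77580 − 2.14272e+06)| s ≈ 8.049e+04 s = 22.36 hours.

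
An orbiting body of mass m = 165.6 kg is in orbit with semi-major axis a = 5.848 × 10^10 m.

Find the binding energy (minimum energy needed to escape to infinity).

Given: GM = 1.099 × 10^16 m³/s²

Total orbital energy is E = −GMm/(2a); binding energy is E_bind = −E = GMm/(2a).
E_bind = 1.099e+16 · 165.6 / (2 · 5.848e+10) J ≈ 1.556e+07 J = 15.56 MJ.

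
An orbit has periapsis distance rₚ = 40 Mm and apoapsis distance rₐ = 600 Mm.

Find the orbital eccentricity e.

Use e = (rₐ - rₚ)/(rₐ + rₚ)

Convert to SI: rₚ = 40 Mm = 4e+07 m; rₐ = 600 Mm = 6e+08 m.
e = (rₐ − rₚ) / (rₐ + rₚ).
e = (6e+08 − 4e+07) / (6e+08 + 4e+07) = 5.6e+08 / 6.4e+08 ≈ 0.875.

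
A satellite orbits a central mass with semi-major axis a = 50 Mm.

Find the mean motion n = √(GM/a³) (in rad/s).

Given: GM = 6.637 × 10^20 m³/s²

Convert to SI: a = 50 Mm = 5e+07 m.
n = √(GM / a³).
n = √(6.637e+20 / (5e+07)³) rad/s ≈ 0.07287 rad/s.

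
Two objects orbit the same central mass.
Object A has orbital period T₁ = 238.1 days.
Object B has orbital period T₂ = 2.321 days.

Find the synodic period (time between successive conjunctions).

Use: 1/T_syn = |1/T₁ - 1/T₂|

Convert to SI: T₁ = 238.1 days = 2.05718e+07 s; T₂ = 2.321 days = 200534 s.
T_syn = |T₁ · T₂ / (T₁ − T₂)|.
T_syn = |2.05718e+07 · 200534 / (2.05718e+07 − 200534)| s ≈ 2.025e+05 s = 2.344 days.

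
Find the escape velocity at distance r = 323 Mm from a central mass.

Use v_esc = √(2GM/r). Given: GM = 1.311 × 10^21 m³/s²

Convert to SI: r = 323 Mm = 3.23e+08 m.
Escape velocity comes from setting total energy to zero: ½v² − GM/r = 0 ⇒ v_esc = √(2GM / r).
v_esc = √(2 · 1.311e+21 / 3.23e+08) m/s ≈ 2.849e+06 m/s = 2849 km/s.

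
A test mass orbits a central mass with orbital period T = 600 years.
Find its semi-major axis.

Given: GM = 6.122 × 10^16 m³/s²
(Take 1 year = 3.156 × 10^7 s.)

Convert to SI: T = 600 years = 1.8936e+10 s.
Invert Kepler's third law: a = (GM · T² / (4π²))^(1/3).
Substituting T = 1.8936e+10 s and GM = 6.122e+16 m³/s²:
a = (6.122e+16 · (1.8936e+10)² / (4π²))^(1/3) m
a ≈ 8.223e+11 m = 822.3 Gm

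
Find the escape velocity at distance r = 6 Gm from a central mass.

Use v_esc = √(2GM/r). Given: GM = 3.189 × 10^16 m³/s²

Convert to SI: r = 6 Gm = 6e+09 m.
Escape velocity comes from setting total energy to zero: ½v² − GM/r = 0 ⇒ v_esc = √(2GM / r).
v_esc = √(2 · 3.189e+16 / 6e+09) m/s ≈ 3260 m/s = 3.26 km/s.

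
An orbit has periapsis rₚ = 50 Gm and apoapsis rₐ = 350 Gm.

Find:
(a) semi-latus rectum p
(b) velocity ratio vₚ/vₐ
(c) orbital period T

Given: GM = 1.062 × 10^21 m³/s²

Convert to SI: rₚ = 50 Gm = 5e+10 m; rₐ = 350 Gm = 3.5e+11 m.
(a) From a = (rₚ + rₐ)/2 = 2e+11 m and e = (rₐ − rₚ)/(rₐ + rₚ) = 0.75, p = a(1 − e²) = 2e+11 · (1 − (0.75)²) ≈ 8.75e+10 m
(b) Conservation of angular momentum (rₚvₚ = rₐvₐ) gives vₚ/vₐ = rₐ/rₚ = 3.5e+11/5e+10 ≈ 7
(c) With a = (rₚ + rₐ)/2 = 2e+11 m, T = 2π √(a³/GM) = 2π √((2e+11)³/1.062e+21) s ≈ 1.724e+07 s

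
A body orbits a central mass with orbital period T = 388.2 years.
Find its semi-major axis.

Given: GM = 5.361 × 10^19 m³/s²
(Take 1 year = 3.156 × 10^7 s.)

Convert to SI: T = 388.2 years = 1.22516e+10 s.
Invert Kepler's third law: a = (GM · T² / (4π²))^(1/3).
Substituting T = 1.22516e+10 s and GM = 5.361e+19 m³/s²:
a = (5.361e+19 · (1.22516e+10)² / (4π²))^(1/3) m
a ≈ 5.885e+12 m = 5.885 × 10^12 m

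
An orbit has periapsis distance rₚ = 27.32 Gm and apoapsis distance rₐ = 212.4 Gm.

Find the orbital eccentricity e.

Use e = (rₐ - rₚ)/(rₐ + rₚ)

Convert to SI: rₚ = 27.32 Gm = 2.732e+10 m; rₐ = 212.4 Gm = 2.124e+11 m.
e = (rₐ − rₚ) / (rₐ + rₚ).
e = (2.124e+11 − 2.732e+10) / (2.124e+11 + 2.732e+10) = 1.8508e+11 / 2.3972e+11 ≈ 0.7721.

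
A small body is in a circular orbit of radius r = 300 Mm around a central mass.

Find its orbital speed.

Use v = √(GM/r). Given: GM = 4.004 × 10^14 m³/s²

Convert to SI: r = 300 Mm = 3e+08 m.
For a circular orbit, gravity supplies the centripetal force, so v = √(GM / r).
v = √(4.004e+14 / 3e+08) m/s ≈ 1155 m/s = 1.155 km/s.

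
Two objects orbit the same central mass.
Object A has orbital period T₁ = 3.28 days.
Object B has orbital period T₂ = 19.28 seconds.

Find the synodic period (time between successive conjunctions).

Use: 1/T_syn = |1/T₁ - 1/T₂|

Convert to SI: T₁ = 3.28 days = 283392 s.
T_syn = |T₁ · T₂ / (T₁ − T₂)|.
T_syn = |283392 · 19.28 / (283392 − 19.28)| s ≈ 19.28 s = 19.28 seconds.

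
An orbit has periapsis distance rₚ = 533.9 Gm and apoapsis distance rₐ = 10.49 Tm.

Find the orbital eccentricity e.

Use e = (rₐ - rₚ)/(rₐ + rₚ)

Convert to SI: rₚ = 533.9 Gm = 5.339e+11 m; rₐ = 10.49 Tm = 1.049e+13 m.
e = (rₐ − rₚ) / (rₐ + rₚ).
e = (1.049e+13 − 5.339e+11) / (1.049e+13 + 5.339e+11) = 9.9561e+12 / 1.10239e+13 ≈ 0.9031.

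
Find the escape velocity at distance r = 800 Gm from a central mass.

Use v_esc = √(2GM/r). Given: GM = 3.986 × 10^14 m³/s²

Convert to SI: r = 800 Gm = 8e+11 m.
Escape velocity comes from setting total energy to zero: ½v² − GM/r = 0 ⇒ v_esc = √(2GM / r).
v_esc = √(2 · 3.986e+14 / 8e+11) m/s ≈ 31.57 m/s = 31.57 m/s.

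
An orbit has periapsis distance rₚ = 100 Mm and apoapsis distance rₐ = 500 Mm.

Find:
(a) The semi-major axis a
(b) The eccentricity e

Convert to SI: rₚ = 100 Mm = 1e+08 m; rₐ = 500 Mm = 5e+08 m.
(a) a = (rₚ + rₐ) / 2 = (1e+08 + 5e+08) / 2 ≈ 3e+08 m = 300 Mm.
(b) e = (rₐ − rₚ) / (rₐ + rₚ) = (5e+08 − 1e+08) / (5e+08 + 1e+08) ≈ 0.6667.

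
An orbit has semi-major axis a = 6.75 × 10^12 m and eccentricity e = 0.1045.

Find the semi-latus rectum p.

p = a (1 − e²).
p = 6.75e+12 · (1 − (0.1045)²) = 6.75e+12 · 0.98908 ≈ 6.676e+12 m = 6.676 × 10^12 m.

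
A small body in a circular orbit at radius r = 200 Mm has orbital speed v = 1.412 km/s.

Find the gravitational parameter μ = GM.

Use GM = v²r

Convert to SI: r = 200 Mm = 2e+08 m; v = 1.412 km/s = 1412 m/s.
For a circular orbit v² = GM/r, so GM = v² · r.
GM = (1412)² · 2e+08 m³/s² ≈ 3.987e+14 m³/s² = 3.987 × 10^14 m³/s².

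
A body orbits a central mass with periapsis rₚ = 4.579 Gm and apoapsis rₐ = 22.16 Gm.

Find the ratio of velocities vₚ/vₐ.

Convert to SI: rₚ = 4.579 Gm = 4.579e+09 m; rₐ = 22.16 Gm = 2.216e+10 m.
Conservation of angular momentum gives rₚvₚ = rₐvₐ, so vₚ/vₐ = rₐ/rₚ.
vₚ/vₐ = 2.216e+10 / 4.579e+09 ≈ 4.839.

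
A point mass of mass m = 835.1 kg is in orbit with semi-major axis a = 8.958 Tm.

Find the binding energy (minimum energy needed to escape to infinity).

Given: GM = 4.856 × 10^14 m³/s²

Convert to SI: a = 8.958 Tm = 8.958e+12 m.
Total orbital energy is E = −GMm/(2a); binding energy is E_bind = −E = GMm/(2a).
E_bind = 4.856e+14 · 835.1 / (2 · 8.958e+12) J ≈ 2.263e+04 J = 22.63 kJ.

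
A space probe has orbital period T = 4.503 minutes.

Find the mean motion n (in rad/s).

Convert to SI: T = 4.503 minutes = 270.18 s.
n = 2π / T.
n = 2π / 270.18 s ≈ 0.02326 rad/s.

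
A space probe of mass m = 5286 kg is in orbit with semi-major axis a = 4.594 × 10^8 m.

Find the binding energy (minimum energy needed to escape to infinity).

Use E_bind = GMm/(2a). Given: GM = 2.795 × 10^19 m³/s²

Total orbital energy is E = −GMm/(2a); binding energy is E_bind = −E = GMm/(2a).
E_bind = 2.795e+19 · 5286 / (2 · 4.594e+08) J ≈ 1.608e+14 J = 160.8 TJ.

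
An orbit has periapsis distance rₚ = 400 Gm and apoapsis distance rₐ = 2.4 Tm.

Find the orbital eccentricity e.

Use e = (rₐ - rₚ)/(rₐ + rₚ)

Convert to SI: rₚ = 400 Gm = 4e+11 m; rₐ = 2.4 Tm = 2.4e+12 m.
e = (rₐ − rₚ) / (rₐ + rₚ).
e = (2.4e+12 − 4e+11) / (2.4e+12 + 4e+11) = 2e+12 / 2.8e+12 ≈ 0.7143.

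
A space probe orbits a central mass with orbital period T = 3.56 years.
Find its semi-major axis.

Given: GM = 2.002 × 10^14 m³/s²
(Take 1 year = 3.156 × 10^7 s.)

Convert to SI: T = 3.56 years = 1.12354e+08 s.
Invert Kepler's third law: a = (GM · T² / (4π²))^(1/3).
Substituting T = 1.12354e+08 s and GM = 2.002e+14 m³/s²:
a = (2.002e+14 · (1.12354e+08)² / (4π²))^(1/3) m
a ≈ 4e+09 m = 4 Gm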